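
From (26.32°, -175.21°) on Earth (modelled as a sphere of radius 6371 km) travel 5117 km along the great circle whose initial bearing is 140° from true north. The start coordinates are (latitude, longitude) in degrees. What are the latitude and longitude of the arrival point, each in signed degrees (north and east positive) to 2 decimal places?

Angular distance δ = d/R = 5117/6371 = 0.80317 rad; initial bearing θ = 2.4435 rad.
sin φ₂ = sin φ₁ cos δ + cos φ₁ sin δ cos θ = (0.4434)(0.6944) + (0.8963)(0.7196)(-0.7660) = -0.1862, so φ₂ = -10.73°.
Δλ = atan2(sin θ sin δ cos φ₁, cos δ − sin φ₁ sin φ₂) = atan2(0.4146, 0.7770) = 28.083°.
λ₂ = -175.210° + 28.083° = -147.13°.

-10.73°, -147.13°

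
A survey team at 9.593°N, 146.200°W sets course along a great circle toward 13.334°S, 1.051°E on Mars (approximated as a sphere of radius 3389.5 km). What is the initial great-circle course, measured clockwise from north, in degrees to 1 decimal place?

With φ₁ = 0.1674, φ₂ = -0.2327, Δλ = 2.5700 rad, the forward-azimuth formula gives
θ = atan2( sin Δλ cos φ₂ , cos φ₁ sin φ₂ − sin φ₁ cos φ₂ cos Δλ ) = atan2(0.5264, -0.0910) = 99.81°.
So the initial bearing is 99.8°.

99.8°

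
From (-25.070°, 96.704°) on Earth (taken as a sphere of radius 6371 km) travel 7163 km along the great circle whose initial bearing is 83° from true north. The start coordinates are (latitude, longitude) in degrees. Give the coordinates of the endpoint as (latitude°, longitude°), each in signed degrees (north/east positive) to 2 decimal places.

-4.78°, 160.65°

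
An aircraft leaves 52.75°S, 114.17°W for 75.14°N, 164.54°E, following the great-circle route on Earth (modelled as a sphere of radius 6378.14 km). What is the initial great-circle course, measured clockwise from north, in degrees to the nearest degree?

338°

Δλ = -81.290° = -1.4188 rad.
y = sin Δλ · cos φ₂ = (-0.9885)(0.2565) = -0.2535
x = cos φ₁ sin φ₂ − sin φ₁ cos φ₂ cos Δλ = (0.6053)(0.9666) − (-0.7960)(0.2565)(0.1514) = 0.6160
θ = atan2(y, x) = -22.37°; adding 360° gives 338°.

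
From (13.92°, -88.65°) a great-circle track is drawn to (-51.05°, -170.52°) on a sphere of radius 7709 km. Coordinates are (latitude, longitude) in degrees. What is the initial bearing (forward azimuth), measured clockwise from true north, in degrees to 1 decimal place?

218.7°

With φ₁ = 0.2429, φ₂ = -0.8910, Δλ = -1.4289 rad, the forward-azimuth formula gives
θ = atan2( sin Δλ cos φ₂ , cos φ₁ sin φ₂ − sin φ₁ cos φ₂ cos Δλ ) = atan2(-0.6223, -0.7762) = -141.28°.
Adding 360° brings this into [0°, 360°): 218.7°.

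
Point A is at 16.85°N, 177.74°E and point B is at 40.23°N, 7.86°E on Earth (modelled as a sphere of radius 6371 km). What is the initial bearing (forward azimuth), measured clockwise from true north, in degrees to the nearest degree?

351°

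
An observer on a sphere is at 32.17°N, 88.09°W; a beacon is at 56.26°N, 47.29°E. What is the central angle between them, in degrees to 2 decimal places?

83.79°

With latitudes φ₁ = 32.170°, φ₂ = 56.260° and longitude difference Δλ = 135.380°:
cos c = sin φ₁ sin φ₂ + cos φ₁ cos φ₂ cos Δλ = (0.5324)(0.8316) + (0.8465)(0.5554)(-0.7118) = 0.10811,
so c = arccos(0.10811) = 1.46248 rad.
So the angular separation is 83.79°.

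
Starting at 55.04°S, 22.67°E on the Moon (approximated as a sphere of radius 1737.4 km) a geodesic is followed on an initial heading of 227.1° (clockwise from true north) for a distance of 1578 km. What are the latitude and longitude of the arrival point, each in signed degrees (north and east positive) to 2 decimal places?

-54.26°, -75.93°

Angular distance δ = d/R = 1578/1737.4 = 0.90825 rad; initial bearing θ = 3.9636 rad.
sin φ₂ = sin φ₁ cos δ + cos φ₁ sin δ cos θ = (-0.8196)(0.6151) + (0.5730)(0.7884)(-0.6807) = -0.8117, so φ₂ = -54.26°.
Δλ = atan2(sin θ sin δ cos φ₁, cos δ − sin φ₁ sin φ₂) = atan2(-0.3309, -0.0501) = -98.604°.
λ₂ = 22.670° − 98.604° = -75.93°.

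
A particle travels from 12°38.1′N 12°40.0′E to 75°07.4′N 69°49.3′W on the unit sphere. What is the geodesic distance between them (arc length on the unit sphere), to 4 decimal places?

In radians: φ₁ = 0.2205, φ₂ = 1.3111, Δλ = -82.488° = -1.4397 rad.
Haversine: a = sin²(Δφ/2) + cos φ₁ cos φ₂ sin²(Δλ/2) = 0.2690 + (0.9758)(0.2567)(0.4346) = 0.37792.
Central angle c = 2·arcsin(√a) = 1.32415 rad.
On the unit sphere the arc length equals the central angle: 1.3241.

1.3241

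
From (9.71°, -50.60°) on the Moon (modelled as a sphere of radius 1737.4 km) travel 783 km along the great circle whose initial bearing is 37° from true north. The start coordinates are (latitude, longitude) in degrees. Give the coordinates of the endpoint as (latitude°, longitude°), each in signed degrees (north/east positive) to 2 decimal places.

29.65°, -33.04°

Angular distance δ = d/R = 783/1737.4 = 0.45067 rad; initial bearing θ = 0.6458 rad.
sin φ₂ = sin φ₁ cos δ + cos φ₁ sin δ cos θ = (0.1687)(0.9002) + (0.9857)(0.4356)(0.7986) = 0.4947, so φ₂ = 29.65°.
Δλ = atan2(sin θ sin δ cos φ₁, cos δ − sin φ₁ sin φ₂) = atan2(0.2584, 0.8167) = 17.555°.
λ₂ = -50.600° + 17.555° = -33.04°.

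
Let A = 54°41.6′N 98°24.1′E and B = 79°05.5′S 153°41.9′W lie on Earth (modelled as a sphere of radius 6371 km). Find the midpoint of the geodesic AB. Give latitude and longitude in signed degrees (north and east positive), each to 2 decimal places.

Central angle δ = 2.5588 rad. Interpolating on the sphere with fraction f = 0.5:
P = [sin((1−f)δ)·A + sin(fδ)·B] / sin δ = 1.7405·A + 1.7405·B in Cartesian coordinates,
giving P = (-0.4422, 0.8492, -0.2887), i.e. latitude -16.78°, longitude 117.51°.

-16.78°, 117.51°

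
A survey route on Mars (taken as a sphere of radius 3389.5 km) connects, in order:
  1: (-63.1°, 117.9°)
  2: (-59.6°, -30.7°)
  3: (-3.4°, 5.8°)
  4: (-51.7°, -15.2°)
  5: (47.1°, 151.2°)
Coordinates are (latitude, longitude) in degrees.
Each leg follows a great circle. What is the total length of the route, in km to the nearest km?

Leg 1→2: central angle 0.9597 rad, distance 3252.9 km.
Leg 2→3: central angle 1.0959 rad, distance 3714.7 km.
Leg 3→4: central angle 0.8968 rad, distance 3039.6 km.
Leg 4→5: central angle 2.9679 rad, distance 10059.6 km.
Total: 3252.9 + 3714.7 + 3039.6 + 10059.6 ≈ 20067 km.

20067 km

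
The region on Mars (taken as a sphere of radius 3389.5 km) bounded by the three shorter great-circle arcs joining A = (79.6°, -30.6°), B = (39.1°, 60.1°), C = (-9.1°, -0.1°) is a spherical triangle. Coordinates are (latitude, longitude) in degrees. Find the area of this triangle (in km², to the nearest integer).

Side lengths (central angles): a = 1.2859, b = 1.5728, c = 0.9038 rad; semiperimeter s = 1.8812.
By l'Huilier's theorem, tan(E/4) = √[tan(s/2) tan((s−a)/2) tan((s−b)/2) tan((s−c)/2)], giving spherical excess E = 0.7374 rad.
Area = E·R² = 0.7374 × (3389.5)² ≈ 8472040 km².

8472040 km²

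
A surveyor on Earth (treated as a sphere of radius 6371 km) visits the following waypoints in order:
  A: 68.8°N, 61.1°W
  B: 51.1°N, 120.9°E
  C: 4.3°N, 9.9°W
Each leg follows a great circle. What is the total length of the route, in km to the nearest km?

Leg A→B: central angle 1.0488 rad, distance 6681.8 km.
Leg B→C: central angle 1.9292 rad, distance 12291.2 km.
Total: 6681.8 + 12291.2 ≈ 18973 km.

18973 km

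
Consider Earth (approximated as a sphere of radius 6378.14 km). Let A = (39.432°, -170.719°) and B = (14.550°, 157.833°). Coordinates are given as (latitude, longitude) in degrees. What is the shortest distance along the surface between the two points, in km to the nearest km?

4132 km

With latitudes φ₁ = 39.432°, φ₂ = 14.550° and longitude difference Δλ = -31.448°:
cos c = sin φ₁ sin φ₂ + cos φ₁ cos φ₂ cos Δλ = (0.6352)(0.2512) + (0.7724)(0.9679)(0.8531) = 0.79736,
so c = arccos(0.79736) = 0.64788 rad.
Distance = R·c = 6378.14 × 0.6479 ≈ 4132 km.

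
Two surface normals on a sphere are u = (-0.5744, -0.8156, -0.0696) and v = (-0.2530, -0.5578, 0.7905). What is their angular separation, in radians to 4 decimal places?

0.9941 rad

u·v = 0.5452; |u| = 1.0000, |v| = 1.0000.
cos θ = (u·v)/(|u||v|) = 0.5452, so θ = 0.9941 rad.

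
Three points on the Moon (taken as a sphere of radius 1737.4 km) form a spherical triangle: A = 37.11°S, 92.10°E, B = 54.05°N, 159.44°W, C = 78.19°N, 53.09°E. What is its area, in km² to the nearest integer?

4563664 km²

Side lengths (central angles): a = 0.8078, b = 2.0530, c = 2.2610 rad; semiperimeter s = 2.5609.
By l'Huilier's theorem, tan(E/4) = √[tan(s/2) tan((s−a)/2) tan((s−b)/2) tan((s−c)/2)], giving spherical excess E = 1.5119 rad.
Area = E·R² = 1.5119 × (1737.4)² ≈ 4563664 km².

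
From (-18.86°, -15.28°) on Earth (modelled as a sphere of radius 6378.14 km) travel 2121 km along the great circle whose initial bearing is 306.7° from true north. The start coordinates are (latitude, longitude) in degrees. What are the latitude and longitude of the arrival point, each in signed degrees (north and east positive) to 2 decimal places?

Angular distance δ = d/R = 2121/6378.14 = 0.33254 rad; initial bearing θ = 5.3529 rad.
sin φ₂ = sin φ₁ cos δ + cos φ₁ sin δ cos θ = (-0.3233)(0.9452) + (0.9463)(0.3264)(0.5976) = -0.1209, so φ₂ = -6.95°.
Δλ = atan2(sin θ sin δ cos φ₁, cos δ − sin φ₁ sin φ₂) = atan2(-0.2477, 0.9061) = -15.288°.
λ₂ = -15.280° − 15.288° = -30.57°.

-6.95°, -30.57°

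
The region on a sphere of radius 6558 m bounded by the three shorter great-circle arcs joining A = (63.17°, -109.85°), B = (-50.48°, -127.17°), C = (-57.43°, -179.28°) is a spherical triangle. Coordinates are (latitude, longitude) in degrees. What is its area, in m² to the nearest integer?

35803182 m²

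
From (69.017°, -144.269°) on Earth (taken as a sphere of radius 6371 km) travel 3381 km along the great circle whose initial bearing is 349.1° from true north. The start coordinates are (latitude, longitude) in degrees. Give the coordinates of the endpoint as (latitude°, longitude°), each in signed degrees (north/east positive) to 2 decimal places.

Angular distance δ = d/R = 3381/6371 = 0.53069 rad; initial bearing θ = 6.0929 rad.
sin φ₂ = sin φ₁ cos δ + cos φ₁ sin δ cos θ = (0.9337)(0.8625) + (0.3581)(0.5061)(0.9820) = 0.9832, so φ₂ = 79.49°.
Δλ = atan2(sin θ sin δ cos φ₁, cos δ − sin φ₁ sin φ₂) = atan2(-0.0343, -0.0556) = -148.339°.
λ₂ = -144.269° − 148.339° = -292.61° → 67.39° after wrapping to (−180°, 180°].

79.49°, 67.39°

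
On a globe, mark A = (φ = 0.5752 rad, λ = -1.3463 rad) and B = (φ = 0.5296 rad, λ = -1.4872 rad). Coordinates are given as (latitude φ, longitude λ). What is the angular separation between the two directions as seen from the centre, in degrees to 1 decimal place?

7.3°

In radians: φ₁ = 0.5752, φ₂ = 0.5296, Δλ = -8.073° = -0.1409 rad.
Haversine: a = sin²(Δφ/2) + cos φ₁ cos φ₂ sin²(Δλ/2) = 0.0005 + (0.8391)(0.8630)(0.0050) = 0.00411.
Central angle c = 2·arcsin(√a) = 0.12827 rad.
So the angular separation is 7.3°.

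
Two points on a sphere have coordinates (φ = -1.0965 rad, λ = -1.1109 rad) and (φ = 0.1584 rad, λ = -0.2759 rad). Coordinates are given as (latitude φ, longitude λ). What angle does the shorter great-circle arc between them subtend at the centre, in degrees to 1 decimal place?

Let φ₁ = -1.0965 rad, φ₂ = 0.1584 rad, and Δλ = 0.8350 rad.
Haversine: a = sin²(Δφ/2) + cos φ₁ cos φ₂ sin²(Δλ/2) = 0.3447 + (0.4567)(0.9875)(0.1644) = 0.41881.
Central angle c = 2·arcsin(√a) = 1.40770 rad.
So the angular separation is 80.7°.

80.7°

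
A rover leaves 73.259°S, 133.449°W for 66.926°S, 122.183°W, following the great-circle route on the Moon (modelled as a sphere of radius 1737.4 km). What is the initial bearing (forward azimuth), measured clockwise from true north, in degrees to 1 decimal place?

36.6°

Δλ = 11.266° = 0.1966 rad.
y = sin Δλ · cos φ₂ = (0.1954)(0.3919) = 0.0766
x = cos φ₁ sin φ₂ − sin φ₁ cos φ₂ cos Δλ = (0.2880)(-0.9200) − (-0.9576)(0.3919)(0.9807) = 0.1031
θ = atan2(y, x) = 36.61°, so the bearing is 36.6°.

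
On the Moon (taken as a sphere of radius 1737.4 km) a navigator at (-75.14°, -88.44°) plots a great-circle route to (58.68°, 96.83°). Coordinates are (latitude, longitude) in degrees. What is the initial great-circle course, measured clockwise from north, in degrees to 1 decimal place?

189.6°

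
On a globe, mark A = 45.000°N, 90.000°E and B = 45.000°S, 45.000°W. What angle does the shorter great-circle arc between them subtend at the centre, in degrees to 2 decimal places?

148.60°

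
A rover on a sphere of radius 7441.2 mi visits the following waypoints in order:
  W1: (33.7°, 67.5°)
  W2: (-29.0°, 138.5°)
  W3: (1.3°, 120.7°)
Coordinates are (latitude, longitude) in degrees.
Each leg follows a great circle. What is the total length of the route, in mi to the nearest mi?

Leg W1→W2: central angle 1.6029 rad, distance 11927.5 mi.
Leg W2→W3: central angle 0.6067 rad, distance 4514.5 mi.
Total: 11927.5 + 4514.5 ≈ 16442 mi.

16442 mi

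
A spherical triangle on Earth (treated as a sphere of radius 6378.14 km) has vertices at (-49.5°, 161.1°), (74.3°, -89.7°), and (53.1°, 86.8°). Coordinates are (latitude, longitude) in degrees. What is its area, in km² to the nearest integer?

81023636 km²

Side lengths (central angles): a = 0.9177, b = 2.0974, c = 2.4813 rad; semiperimeter s = 2.7482.
By l'Huilier's theorem, tan(E/4) = √[tan(s/2) tan((s−a)/2) tan((s−b)/2) tan((s−c)/2)], giving spherical excess E = 1.9917 rad.
Area = E·R² = 1.9917 × (6378.14)² ≈ 81023636 km².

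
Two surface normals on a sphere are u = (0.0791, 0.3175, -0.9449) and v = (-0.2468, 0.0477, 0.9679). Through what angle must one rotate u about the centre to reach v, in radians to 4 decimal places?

2.7363 rad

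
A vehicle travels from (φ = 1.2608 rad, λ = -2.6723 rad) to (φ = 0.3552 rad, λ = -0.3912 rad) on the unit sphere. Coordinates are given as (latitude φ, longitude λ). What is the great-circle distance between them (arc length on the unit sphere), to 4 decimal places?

Let φ₁ = 1.2608 rad, φ₂ = 0.3552 rad, and Δλ = 2.2811 rad.
cos c = sin φ₁ sin φ₂ + cos φ₁ cos φ₂ cos Δλ = (0.9523)(0.3478) + (0.3051)(0.9376)(-0.6521) = 0.14470,
so c = arccos(0.14470) = 1.42558 rad.
On the unit sphere the arc length equals the central angle: 1.4256.

1.4256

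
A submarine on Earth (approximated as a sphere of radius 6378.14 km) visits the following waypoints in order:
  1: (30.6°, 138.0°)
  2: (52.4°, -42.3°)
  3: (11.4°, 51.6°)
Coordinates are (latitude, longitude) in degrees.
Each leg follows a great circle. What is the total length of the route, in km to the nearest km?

20076 km

Leg 1→2: central angle 1.6930 rad, distance 10797.9 km.
Leg 2→3: central angle 1.4546 rad, distance 9277.7 km.
Total: 10797.9 + 9277.7 ≈ 20076 km.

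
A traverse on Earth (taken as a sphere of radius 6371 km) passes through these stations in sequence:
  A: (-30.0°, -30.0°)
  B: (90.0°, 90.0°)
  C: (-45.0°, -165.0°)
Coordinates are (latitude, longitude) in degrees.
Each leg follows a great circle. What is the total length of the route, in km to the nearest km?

28355 km

Leg A→B: central angle 2.0944 rad, distance 13343.4 km.
Leg B→C: central angle 2.3562 rad, distance 15011.3 km.
Total: 13343.4 + 15011.3 ≈ 28355 km.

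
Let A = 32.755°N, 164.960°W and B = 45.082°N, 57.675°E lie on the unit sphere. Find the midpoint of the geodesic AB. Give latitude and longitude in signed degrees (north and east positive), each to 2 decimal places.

65.23°, 138.95°

The central angle between A and B is δ = 1.6246 rad.
With f = 0.5, the slerp weights are sin((1−f)δ)/sin δ = 0.7269 and sin(fδ)/sin δ = 0.7269.
Weighted sum of the unit vectors: (0.7269)·(-0.8122,-0.2182,0.5410) + (0.7269)·(0.3776,0.5967,0.7081) = (-0.3159, 0.2751, 0.9080).
Converting back: φ = atan2(z, √(x²+y²)) = 65.23°, λ = atan2(y, x) = 138.95°.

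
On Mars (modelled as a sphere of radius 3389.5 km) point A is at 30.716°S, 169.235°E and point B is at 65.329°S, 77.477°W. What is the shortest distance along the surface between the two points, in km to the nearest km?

4212 km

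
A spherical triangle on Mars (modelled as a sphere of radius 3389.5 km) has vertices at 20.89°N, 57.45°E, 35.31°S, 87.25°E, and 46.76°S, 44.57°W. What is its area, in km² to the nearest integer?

14155687 km²

Side lengths (central angles): a = 1.5225, b = 1.9747, c = 1.0979 rad; semiperimeter s = 2.2975.
By l'Huilier's theorem, tan(E/4) = √[tan(s/2) tan((s−a)/2) tan((s−b)/2) tan((s−c)/2)], giving spherical excess E = 1.2321 rad.
Area = E·R² = 1.2321 × (3389.5)² ≈ 14155687 km².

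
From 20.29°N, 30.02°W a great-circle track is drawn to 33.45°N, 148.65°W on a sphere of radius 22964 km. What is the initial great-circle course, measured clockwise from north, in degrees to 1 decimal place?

With φ₁ = 0.3541, φ₂ = 0.5838, Δλ = -2.0705 rad, the forward-azimuth formula gives
θ = atan2( sin Δλ cos φ₂ , cos φ₁ sin φ₂ − sin φ₁ cos φ₂ cos Δλ ) = atan2(-0.7324, 0.6556) = -48.16°.
Adding 360° brings this into [0°, 360°): 311.8°.

311.8°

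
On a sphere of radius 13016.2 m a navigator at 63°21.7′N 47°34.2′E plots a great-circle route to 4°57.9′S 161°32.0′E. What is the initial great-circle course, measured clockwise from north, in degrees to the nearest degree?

70°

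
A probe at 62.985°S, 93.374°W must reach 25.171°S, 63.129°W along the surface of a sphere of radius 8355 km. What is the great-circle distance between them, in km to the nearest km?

In radians: φ₁ = -1.0993, φ₂ = -0.4393, Δλ = 30.245° = 0.5279 rad.
cos c = sin φ₁ sin φ₂ + cos φ₁ cos φ₂ cos Δλ = (-0.8909)(-0.4253) + (0.4542)(0.9050)(0.8639) = 0.73405,
so c = arccos(0.73405) = 0.74653 rad.
Distance = R·c = 8355 × 0.7465 ≈ 6237 km.

6237 km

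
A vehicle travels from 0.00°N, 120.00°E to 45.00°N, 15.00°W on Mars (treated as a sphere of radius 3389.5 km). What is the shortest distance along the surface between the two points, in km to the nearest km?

7099 km

In radians: φ₁ = 0.0000, φ₂ = 0.7854, Δλ = -135.000° = -2.3562 rad.
cos c = sin φ₁ sin φ₂ + cos φ₁ cos φ₂ cos Δλ = (0.0000)(0.7071) + (1.0000)(0.7071)(-0.7071) = -0.50000,
so c = arccos(-0.50000) = 2.09440 rad.
Distance = R·c = 3389.5 × 2.0944 ≈ 7099 km.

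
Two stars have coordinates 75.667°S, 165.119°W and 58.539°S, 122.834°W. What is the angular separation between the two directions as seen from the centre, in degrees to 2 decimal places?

In radians: φ₁ = -1.3206, φ₂ = -1.0217, Δλ = 42.285° = 0.7380 rad.
Haversine: a = sin²(Δφ/2) + cos φ₁ cos φ₂ sin²(Δλ/2) = 0.0222 + (0.2476)(0.5219)(0.1301) = 0.03898.
Central angle c = 2·arcsin(√a) = 0.39750 rad.
So the angular separation is 22.78°.

22.78°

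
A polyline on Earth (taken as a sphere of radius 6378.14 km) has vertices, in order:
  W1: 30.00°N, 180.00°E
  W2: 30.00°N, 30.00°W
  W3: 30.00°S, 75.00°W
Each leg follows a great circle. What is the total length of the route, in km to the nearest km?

Leg W1→W2: central angle 1.9818 rad, distance 12640.1 km.
Leg W2→W3: central angle 1.2867 rad, distance 8206.5 km.
Total: 12640.1 + 8206.5 ≈ 20847 km.

20847 km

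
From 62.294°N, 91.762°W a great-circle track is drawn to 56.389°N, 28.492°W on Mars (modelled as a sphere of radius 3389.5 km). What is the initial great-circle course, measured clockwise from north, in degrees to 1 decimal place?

Δλ = 63.270° = 1.1043 rad.
y = sin Δλ · cos φ₂ = (0.8931)(0.5536) = 0.4944
x = cos φ₁ sin φ₂ − sin φ₁ cos φ₂ cos Δλ = (0.4649)(0.8328) − (0.8853)(0.5536)(0.4498) = 0.1668
θ = atan2(y, x) = 71.36°, so the bearing is 71.4°.

71.4°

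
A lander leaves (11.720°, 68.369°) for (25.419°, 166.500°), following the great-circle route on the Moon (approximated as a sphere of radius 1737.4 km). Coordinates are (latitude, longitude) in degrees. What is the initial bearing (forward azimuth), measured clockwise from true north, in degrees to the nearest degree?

Δλ = 98.131° = 1.7127 rad.
y = sin Δλ · cos φ₂ = (0.9899)(0.9032) = 0.8941
x = cos φ₁ sin φ₂ − sin φ₁ cos φ₂ cos Δλ = (0.9792)(0.4292) − (0.2031)(0.9032)(-0.1414) = 0.4462
θ = atan2(y, x) = 63.48°, so the bearing is 63°.

63°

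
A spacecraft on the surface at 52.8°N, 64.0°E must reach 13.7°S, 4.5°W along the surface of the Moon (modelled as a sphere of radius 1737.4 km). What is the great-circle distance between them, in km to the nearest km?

2683 km

In radians: φ₁ = 0.9215, φ₂ = -0.2391, Δλ = -68.500° = -1.1956 rad.
cos c = sin φ₁ sin φ₂ + cos φ₁ cos φ₂ cos Δλ = (0.7965)(-0.2368) + (0.6046)(0.9715)(0.3665) = 0.02663,
so c = arccos(0.02663) = 1.54416 rad.
Distance = R·c = 1737.4 × 1.5442 ≈ 2683 km.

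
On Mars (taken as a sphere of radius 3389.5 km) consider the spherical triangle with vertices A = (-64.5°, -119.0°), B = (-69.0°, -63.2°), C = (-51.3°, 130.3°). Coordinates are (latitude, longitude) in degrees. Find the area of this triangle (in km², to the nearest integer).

Side lengths (central angles): a = 1.0348, b = 0.9157, c = 0.3781 rad; semiperimeter s = 1.1643.
By l'Huilier's theorem, tan(E/4) = √[tan(s/2) tan((s−a)/2) tan((s−b)/2) tan((s−c)/2)], giving spherical excess E = 0.1880 rad.
Area = E·R² = 0.1880 × (3389.5)² ≈ 2159593 km².

2159593 km²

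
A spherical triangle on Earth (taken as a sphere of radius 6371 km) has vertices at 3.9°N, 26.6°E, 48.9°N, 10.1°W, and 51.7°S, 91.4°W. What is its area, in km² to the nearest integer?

Side lengths (central angles): a = 2.1291, b = 1.9216, c = 0.9556 rad; semiperimeter s = 2.5032.
By l'Huilier's theorem, tan(E/4) = √[tan(s/2) tan((s−a)/2) tan((s−b)/2) tan((s−c)/2)], giving spherical excess E = 1.5535 rad.
Area = E·R² = 1.5535 × (6371)² ≈ 63056719 km².

63056719 km²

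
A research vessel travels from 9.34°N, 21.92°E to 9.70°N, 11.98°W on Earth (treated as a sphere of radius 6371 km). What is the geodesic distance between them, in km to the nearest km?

In radians: φ₁ = 0.1630, φ₂ = 0.1693, Δλ = -33.900° = -0.5917 rad.
Haversine: a = sin²(Δφ/2) + cos φ₁ cos φ₂ sin²(Δλ/2) = 0.0000 + (0.9867)(0.9857)(0.0850) = 0.08268.
Central angle c = 2·arcsin(√a) = 0.58331 rad.
Distance = R·c = 6371 × 0.5833 ≈ 3716 km.

3716 km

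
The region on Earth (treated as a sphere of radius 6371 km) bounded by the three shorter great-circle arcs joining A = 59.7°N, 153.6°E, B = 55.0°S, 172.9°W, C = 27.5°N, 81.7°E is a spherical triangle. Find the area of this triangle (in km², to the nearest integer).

Side lengths (central angles): a = 2.1099, b = 1.0031, c = 2.0555 rad; semiperimeter s = 2.5842.
By l'Huilier's theorem, tan(E/4) = √[tan(s/2) tan((s−a)/2) tan((s−b)/2) tan((s−c)/2)], giving spherical excess E = 1.7923 rad.
Area = E·R² = 1.7923 × (6371)² ≈ 72750720 km².

72750720 km²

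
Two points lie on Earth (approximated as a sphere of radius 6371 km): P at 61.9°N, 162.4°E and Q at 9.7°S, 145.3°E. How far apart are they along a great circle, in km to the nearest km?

8099 km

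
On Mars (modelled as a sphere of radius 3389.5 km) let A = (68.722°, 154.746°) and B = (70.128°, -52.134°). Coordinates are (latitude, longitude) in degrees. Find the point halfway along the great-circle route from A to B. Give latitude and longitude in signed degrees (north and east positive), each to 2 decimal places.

Central angle δ = 0.6977 rad. Interpolating on the sphere with fraction f = 0.5:
P = [sin((1−f)δ)·A + sin(fδ)·B] / sin δ = 0.5320·A + 0.5320·B in Cartesian coordinates,
giving P = (-0.0636, -0.0604, 0.9961), i.e. latitude 84.97°, longitude -136.48°.

84.97°, -136.48°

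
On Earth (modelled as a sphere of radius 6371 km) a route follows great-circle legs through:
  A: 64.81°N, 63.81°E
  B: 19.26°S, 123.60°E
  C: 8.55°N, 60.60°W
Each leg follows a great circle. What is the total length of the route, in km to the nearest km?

Leg A→B: central angle 1.6673 rad, distance 10622.1 km.
Leg B→C: central angle 2.9416 rad, distance 18741.1 km.
Total: 10622.1 + 18741.1 ≈ 29363 km.

29363 km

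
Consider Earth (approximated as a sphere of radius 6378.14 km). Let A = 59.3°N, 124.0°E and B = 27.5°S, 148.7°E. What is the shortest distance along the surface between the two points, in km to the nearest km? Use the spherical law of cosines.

Let φ₁ = 1.0350 rad, φ₂ = -0.4800 rad, and Δλ = 0.4311 rad.
cos c = sin φ₁ sin φ₂ + cos φ₁ cos φ₂ cos Δλ = (0.8599)(-0.4617) + (0.5105)(0.8870)(0.9085) = 0.01439,
so c = arccos(0.01439) = 1.55641 rad.
Distance = R·c = 6378.14 × 1.5564 ≈ 9927 km.

9927 km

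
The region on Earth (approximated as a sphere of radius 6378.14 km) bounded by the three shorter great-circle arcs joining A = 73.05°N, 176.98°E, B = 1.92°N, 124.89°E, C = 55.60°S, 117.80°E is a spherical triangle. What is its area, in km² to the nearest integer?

Side lengths (central angles): a = 1.0090, b = 2.3531, c = 1.3581 rad; semiperimeter s = 2.3601.
By l'Huilier's theorem, tan(E/4) = √[tan(s/2) tan((s−a)/2) tan((s−b)/2) tan((s−c)/2)], giving spherical excess E = 0.2447 rad.
Area = E·R² = 0.2447 × (6378.14)² ≈ 9955379 km².

9955379 km²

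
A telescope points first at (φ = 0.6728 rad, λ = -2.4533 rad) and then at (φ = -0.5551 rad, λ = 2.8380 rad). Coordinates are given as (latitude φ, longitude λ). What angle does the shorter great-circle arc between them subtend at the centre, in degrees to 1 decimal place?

88.0°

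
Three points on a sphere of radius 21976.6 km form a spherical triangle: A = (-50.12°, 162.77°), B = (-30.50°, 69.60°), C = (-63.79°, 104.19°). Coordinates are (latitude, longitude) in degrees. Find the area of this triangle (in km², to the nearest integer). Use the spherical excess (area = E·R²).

67182727 km²

Side lengths (central angles): a = 0.6941, b = 0.5806, c = 1.2037 rad; semiperimeter s = 1.2392.
By l'Huilier's theorem, tan(E/4) = √[tan(s/2) tan((s−a)/2) tan((s−b)/2) tan((s−c)/2)], giving spherical excess E = 0.1391 rad.
Area = E·R² = 0.1391 × (21976.6)² ≈ 67182727 km².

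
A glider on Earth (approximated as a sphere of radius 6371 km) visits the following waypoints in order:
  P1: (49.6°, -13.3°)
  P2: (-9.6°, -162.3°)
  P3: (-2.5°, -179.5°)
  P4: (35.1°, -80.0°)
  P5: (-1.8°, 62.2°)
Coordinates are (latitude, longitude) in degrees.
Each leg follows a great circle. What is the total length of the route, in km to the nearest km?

Leg P1→P2: central angle 2.3114 rad, distance 14726.2 km.
Leg P2→P3: central angle 0.3230 rad, distance 2058.0 km.
Leg P3→P4: central angle 1.7315 rad, distance 11031.2 km.
Leg P4→P5: central angle 2.2972 rad, distance 14635.6 km.
Total: 14726.2 + 2058.0 + 11031.2 + 14635.6 ≈ 42451 km.

42451 km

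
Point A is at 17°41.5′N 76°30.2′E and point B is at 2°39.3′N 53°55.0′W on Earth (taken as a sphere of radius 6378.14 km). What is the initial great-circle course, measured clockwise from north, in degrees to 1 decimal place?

287.6°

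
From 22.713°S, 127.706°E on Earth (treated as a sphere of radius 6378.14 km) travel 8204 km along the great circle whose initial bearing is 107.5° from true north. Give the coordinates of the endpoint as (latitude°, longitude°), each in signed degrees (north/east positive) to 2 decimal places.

-22.00°, -151.45°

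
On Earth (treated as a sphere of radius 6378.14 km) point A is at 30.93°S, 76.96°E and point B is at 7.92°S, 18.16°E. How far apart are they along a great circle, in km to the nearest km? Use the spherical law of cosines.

With latitudes φ₁ = -30.930°, φ₂ = -7.920° and longitude difference Δλ = -58.800°:
cos c = sin φ₁ sin φ₂ + cos φ₁ cos φ₂ cos Δλ = (-0.5140)(-0.1378) + (0.8578)(0.9905)(0.5180) = 0.51095,
so c = arccos(0.51095) = 1.03451 rad.
Distance = R·c = 6378.14 × 1.0345 ≈ 6598 km.

6598 km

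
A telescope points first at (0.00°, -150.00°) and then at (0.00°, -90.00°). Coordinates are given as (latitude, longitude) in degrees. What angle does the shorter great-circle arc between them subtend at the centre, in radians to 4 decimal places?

1.0472 rad

In radians: φ₁ = 0.0000, φ₂ = 0.0000, Δλ = 60.000° = 1.0472 rad.
cos c = sin φ₁ sin φ₂ + cos φ₁ cos φ₂ cos Δλ = (0.0000)(0.0000) + (1.0000)(1.0000)(0.5000) = 0.50000,
so c = arccos(0.50000) = 1.04720 rad.
So the angular separation is 1.0472 rad.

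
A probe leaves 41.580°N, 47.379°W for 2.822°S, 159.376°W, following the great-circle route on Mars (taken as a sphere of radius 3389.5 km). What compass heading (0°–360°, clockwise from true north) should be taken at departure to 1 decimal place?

282.9°

Δλ = -111.997° = -1.9547 rad.
y = sin Δλ · cos φ₂ = (-0.9272)(0.9988) = -0.9261
x = cos φ₁ sin φ₂ − sin φ₁ cos φ₂ cos Δλ = (0.7480)(-0.0492) − (0.6637)(0.9988)(-0.3746) = 0.2115
θ = atan2(y, x) = -77.14°; adding 360° gives 282.9°.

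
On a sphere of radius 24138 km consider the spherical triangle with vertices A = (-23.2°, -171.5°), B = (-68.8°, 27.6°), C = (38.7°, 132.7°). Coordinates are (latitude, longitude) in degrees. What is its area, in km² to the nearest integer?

Side lengths (central angles): a = 2.2869, b = 1.4133, c = 1.5176 rad; semiperimeter s = 2.6089.
By l'Huilier's theorem, tan(E/4) = √[tan(s/2) tan((s−a)/2) tan((s−b)/2) tan((s−c)/2)], giving spherical excess E = 1.8419 rad.
Area = E·R² = 1.8419 × (24138)² ≈ 1073149007 km².

1073149007 km²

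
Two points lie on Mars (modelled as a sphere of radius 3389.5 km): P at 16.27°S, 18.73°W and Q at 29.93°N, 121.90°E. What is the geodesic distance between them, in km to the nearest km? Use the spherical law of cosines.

With latitudes φ₁ = -16.270°, φ₂ = 29.930° and longitude difference Δλ = 140.630°:
cos c = sin φ₁ sin φ₂ + cos φ₁ cos φ₂ cos Δλ = (-0.2802)(0.4989) + (0.9600)(0.8666)(-0.7731) = -0.78292,
so c = arccos(-0.78292) = 2.47014 rad.
Distance = R·c = 3389.5 × 2.4701 ≈ 8373 km.

8373 km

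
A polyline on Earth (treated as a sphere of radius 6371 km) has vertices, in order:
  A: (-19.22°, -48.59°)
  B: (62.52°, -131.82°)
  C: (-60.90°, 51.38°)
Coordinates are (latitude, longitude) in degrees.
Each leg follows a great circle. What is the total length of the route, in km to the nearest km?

31325 km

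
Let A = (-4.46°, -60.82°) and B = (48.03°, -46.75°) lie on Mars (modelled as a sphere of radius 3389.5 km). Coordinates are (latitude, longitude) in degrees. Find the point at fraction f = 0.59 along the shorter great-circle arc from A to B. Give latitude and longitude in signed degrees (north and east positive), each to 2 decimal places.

Central angle δ = 0.9411 rad. Interpolating on the sphere with fraction f = 0.59:
P = [sin((1−f)δ)·A + sin(fδ)·B] / sin δ = 0.4657·A + 0.6523·B in Cartesian coordinates,
giving P = (0.5252, -0.7230, 0.4487), i.e. latitude 26.66°, longitude -54.01°.

26.66°, -54.01°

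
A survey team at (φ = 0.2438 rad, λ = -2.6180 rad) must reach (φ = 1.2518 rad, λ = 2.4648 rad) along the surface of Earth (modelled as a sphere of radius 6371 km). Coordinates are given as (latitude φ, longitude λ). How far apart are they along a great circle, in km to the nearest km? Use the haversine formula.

With latitudes φ₁ = 13.969°, φ₂ = 71.723° and longitude difference Δλ = -68.777°:
Haversine: a = sin²(Δφ/2) + cos φ₁ cos φ₂ sin²(Δλ/2) = 0.2332 + (0.9704)(0.3136)(0.3190) = 0.33031.
Central angle c = 2·arcsin(√a) = 1.22453 rad.
Distance = R·c = 6371 × 1.2245 ≈ 7802 km.

7802 km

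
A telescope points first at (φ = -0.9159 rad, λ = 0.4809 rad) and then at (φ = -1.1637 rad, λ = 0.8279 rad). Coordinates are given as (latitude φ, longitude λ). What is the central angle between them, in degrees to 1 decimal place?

17.2°

Let φ₁ = -0.9159 rad, φ₂ = -1.1637 rad, and Δλ = 0.3470 rad.
Haversine: a = sin²(Δφ/2) + cos φ₁ cos φ₂ sin²(Δλ/2) = 0.0153 + (0.6091)(0.3959)(0.0298) = 0.02246.
Central angle c = 2·arcsin(√a) = 0.30087 rad.
So the angular separation is 17.2°.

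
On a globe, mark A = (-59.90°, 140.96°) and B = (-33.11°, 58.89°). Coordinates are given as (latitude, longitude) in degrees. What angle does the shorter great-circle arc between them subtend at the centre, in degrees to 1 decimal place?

Let φ₁ = -1.0455 rad, φ₂ = -0.5779 rad, and Δλ = -1.4324 rad.
Haversine: a = sin²(Δφ/2) + cos φ₁ cos φ₂ sin²(Δλ/2) = 0.0537 + (0.5015)(0.8376)(0.4310) = 0.23473.
Central angle c = 2·arcsin(√a) = 1.01156 rad.
So the angular separation is 58.0°.

58.0°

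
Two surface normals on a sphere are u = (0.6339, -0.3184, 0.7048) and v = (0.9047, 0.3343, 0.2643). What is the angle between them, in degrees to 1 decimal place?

49.2°

u·v = 0.6533; |u| = 1.0000, |v| = 1.0000.
cos θ = (u·v)/(|u||v|) = 0.6533, so θ = 49.2°.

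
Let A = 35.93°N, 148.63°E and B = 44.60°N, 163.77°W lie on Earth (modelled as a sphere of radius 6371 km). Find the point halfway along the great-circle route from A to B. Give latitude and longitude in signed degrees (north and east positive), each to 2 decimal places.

42.78°, 170.81°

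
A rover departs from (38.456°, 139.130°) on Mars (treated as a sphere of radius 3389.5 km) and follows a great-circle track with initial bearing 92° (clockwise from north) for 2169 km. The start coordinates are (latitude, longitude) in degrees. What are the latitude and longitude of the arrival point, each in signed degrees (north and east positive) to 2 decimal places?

28.85°, -177.92°

Angular distance δ = d/R = 2169/3389.5 = 0.63992 rad; initial bearing θ = 1.6057 rad.
sin φ₂ = sin φ₁ cos δ + cos φ₁ sin δ cos θ = (0.6219)(0.8021) + (0.7831)(0.5971)(-0.0349) = 0.4825, so φ₂ = 28.85°.
Δλ = atan2(sin θ sin δ cos φ₁, cos δ − sin φ₁ sin φ₂) = atan2(0.4673, 0.5020) = 42.948°.
λ₂ = 139.130° + 42.948° = 182.08° → -177.92° after wrapping to (−180°, 180°].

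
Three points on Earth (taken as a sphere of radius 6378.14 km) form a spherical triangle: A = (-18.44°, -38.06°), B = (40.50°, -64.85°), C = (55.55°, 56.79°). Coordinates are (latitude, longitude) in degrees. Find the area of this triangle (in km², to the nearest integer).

38178624 km²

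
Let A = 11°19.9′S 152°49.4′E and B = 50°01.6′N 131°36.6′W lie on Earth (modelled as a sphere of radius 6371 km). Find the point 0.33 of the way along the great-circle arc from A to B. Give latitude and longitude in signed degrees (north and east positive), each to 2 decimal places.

The central angle between A and B is δ = 1.5644 rad.
With f = 0.33, the slerp weights are sin((1−f)δ)/sin δ = 0.8665 and sin(fδ)/sin δ = 0.4936.
Weighted sum of the unit vectors: (0.8665)·(-0.8723,0.4478,-0.1965) + (0.4936)·(-0.4266,-0.4803,0.7663) = (-0.9664, 0.1509, 0.2080).
Converting back: φ = atan2(z, √(x²+y²)) = 12.01°, λ = atan2(y, x) = 171.12°.

12.01°, 171.12°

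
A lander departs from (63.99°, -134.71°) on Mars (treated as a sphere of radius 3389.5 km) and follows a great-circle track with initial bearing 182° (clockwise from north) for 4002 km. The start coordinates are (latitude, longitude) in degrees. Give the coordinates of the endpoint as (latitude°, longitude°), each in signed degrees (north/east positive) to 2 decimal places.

-3.65°, -136.56°

Angular distance δ = d/R = 4002/3389.5 = 1.18071 rad; initial bearing θ = 3.1765 rad.
sin φ₂ = sin φ₁ cos δ + cos φ₁ sin δ cos θ = (0.8987)(0.3803) + (0.4385)(0.9249)(-0.9994) = -0.0636, so φ₂ = -3.65°.
Δλ = atan2(sin θ sin δ cos φ₁, cos δ − sin φ₁ sin φ₂) = atan2(-0.0142, 0.4374) = -1.853°.
λ₂ = -134.710° − 1.853° = -136.56°.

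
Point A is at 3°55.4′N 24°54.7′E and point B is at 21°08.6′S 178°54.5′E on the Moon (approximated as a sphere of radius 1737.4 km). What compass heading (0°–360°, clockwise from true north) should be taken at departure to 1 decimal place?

126.5°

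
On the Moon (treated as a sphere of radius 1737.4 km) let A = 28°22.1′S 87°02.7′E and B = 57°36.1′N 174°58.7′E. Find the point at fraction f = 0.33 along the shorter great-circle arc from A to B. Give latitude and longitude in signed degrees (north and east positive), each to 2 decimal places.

Central angle δ = 1.9651 rad. Interpolating on the sphere with fraction f = 0.33:
P = [sin((1−f)δ)·A + sin(fδ)·B] / sin δ = 1.0483·A + 0.6542·B in Cartesian coordinates,
giving P = (-0.3016, 0.9519, 0.0543), i.e. latitude 3.11°, longitude 107.58°.

3.11°, 107.58°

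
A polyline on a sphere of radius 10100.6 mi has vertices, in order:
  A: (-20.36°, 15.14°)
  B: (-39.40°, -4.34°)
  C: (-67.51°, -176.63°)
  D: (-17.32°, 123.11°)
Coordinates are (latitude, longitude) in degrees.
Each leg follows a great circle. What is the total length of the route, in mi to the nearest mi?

28404 mi

Leg A→B: central angle 0.4422 rad, distance 4466.3 mi.
Leg B→C: central angle 1.2729 rad, distance 12856.7 mi.
Leg C→D: central angle 1.0971 rad, distance 11080.9 mi.
Total: 4466.3 + 12856.7 + 11080.9 ≈ 28404 mi.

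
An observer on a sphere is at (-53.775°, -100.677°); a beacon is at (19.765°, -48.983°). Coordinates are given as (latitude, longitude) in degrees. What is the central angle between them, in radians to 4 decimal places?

1.4988 rad

In radians: φ₁ = -0.9386, φ₂ = 0.3450, Δλ = 51.694° = 0.9022 rad.
Haversine: a = sin²(Δφ/2) + cos φ₁ cos φ₂ sin²(Δλ/2) = 0.3583 + (0.5910)(0.9411)(0.1901) = 0.46403.
Central angle c = 2·arcsin(√a) = 1.49880 rad.
So the angular separation is 1.4988 rad.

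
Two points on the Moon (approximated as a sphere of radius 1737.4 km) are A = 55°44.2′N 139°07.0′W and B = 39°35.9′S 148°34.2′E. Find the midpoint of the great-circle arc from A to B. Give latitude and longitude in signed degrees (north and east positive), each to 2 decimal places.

Central angle δ = 1.9769 rad. Interpolating on the sphere with fraction f = 0.5:
P = [sin((1−f)δ)·A + sin(fδ)·B] / sin δ = 0.9091·A + 0.9091·B in Cartesian coordinates,
giving P = (-0.9847, 0.0303, 0.1719), i.e. latitude 9.90°, longitude 178.24°.

9.90°, 178.24°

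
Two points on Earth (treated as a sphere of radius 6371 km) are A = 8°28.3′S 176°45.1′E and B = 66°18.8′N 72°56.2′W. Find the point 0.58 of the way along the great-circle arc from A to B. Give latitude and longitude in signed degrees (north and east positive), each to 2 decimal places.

The central angle between A and B is δ = 1.8471 rad.
With f = 0.58, the slerp weights are sin((1−f)δ)/sin δ = 0.7279 and sin(fδ)/sin δ = 0.9125.
Weighted sum of the unit vectors: (0.7279)·(-0.9875,0.0560,-0.1473) + (0.9125)·(0.1179,-0.3841,0.9158) = (-0.6112, -0.3096, 0.7284).
Converting back: φ = atan2(z, √(x²+y²)) = 46.75°, λ = atan2(y, x) = -153.13°.

46.75°, -153.13°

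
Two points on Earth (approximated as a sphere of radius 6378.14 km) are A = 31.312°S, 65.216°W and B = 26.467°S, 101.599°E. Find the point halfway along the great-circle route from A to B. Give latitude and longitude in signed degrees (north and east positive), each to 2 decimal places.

Central angle δ = 2.1095 rad. Interpolating on the sphere with fraction f = 0.5:
P = [sin((1−f)δ)·A + sin(fδ)·B] / sin δ = 1.0133·A + 1.0133·B in Cartesian coordinates,
giving P = (0.1805, 0.1026, -0.9782), i.e. latitude -78.02°, longitude 29.61°.

-78.02°, 29.61°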